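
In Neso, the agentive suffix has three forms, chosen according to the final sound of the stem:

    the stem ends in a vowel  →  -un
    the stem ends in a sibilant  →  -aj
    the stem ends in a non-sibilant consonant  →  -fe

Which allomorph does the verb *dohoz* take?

*dohoz* — final sound /z/ (a sibilant) → -aj.

-aj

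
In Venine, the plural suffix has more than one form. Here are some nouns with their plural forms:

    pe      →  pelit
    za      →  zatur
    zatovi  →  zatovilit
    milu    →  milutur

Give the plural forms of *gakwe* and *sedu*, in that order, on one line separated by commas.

The alternation tracks the last vowel of the stem — -lit when the last vowel of the stem is a front vowel (*pe*, *zatovi*); -tur when the last vowel of the stem is a back vowel (*za*, *milu*).
The last vowel of *gakwe* is /e/, which is a front vowel, so the suffix is -lit, giving *gakwelit*.
The last vowel of *sedu* is /u/, which is a back vowel, so the suffix is -tur, giving *sedutur*.

gakwelit, sedutur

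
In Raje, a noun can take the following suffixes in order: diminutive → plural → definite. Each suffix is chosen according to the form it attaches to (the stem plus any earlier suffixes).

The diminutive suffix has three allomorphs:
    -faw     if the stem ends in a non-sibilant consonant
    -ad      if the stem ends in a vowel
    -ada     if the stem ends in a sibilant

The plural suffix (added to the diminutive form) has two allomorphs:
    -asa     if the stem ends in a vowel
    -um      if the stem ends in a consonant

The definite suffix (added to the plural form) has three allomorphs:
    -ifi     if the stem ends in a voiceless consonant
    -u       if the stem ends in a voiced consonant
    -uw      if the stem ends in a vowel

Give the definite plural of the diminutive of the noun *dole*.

The final sound of *dole* is /e/, which is a vowel, so the diminutive suffix is -ad, giving *dolead*.
The diminutive form *dolead*: final sound = /d/, a consonant → -um → *doleadum*.
The plural form *doleadum* — final sound /m/ (a voiced consonant) → -u → *doleadumu*.

doleadumu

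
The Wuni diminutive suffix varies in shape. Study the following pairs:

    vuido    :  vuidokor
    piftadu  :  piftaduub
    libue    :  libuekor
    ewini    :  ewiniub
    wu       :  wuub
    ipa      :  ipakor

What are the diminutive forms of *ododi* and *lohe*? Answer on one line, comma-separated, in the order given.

The suffix is conditioned by the last vowel: -ub when the last vowel of the stem is a high vowel (*piftadu*, *ewini*, *wu*); -kor when the last vowel of the stem is a non-high vowel (*vuido*, *libue*, *ipa*).
The last vowel of *ododi* is /i/, which is a high vowel, so the suffix is -ub, giving *ododiub*.
The last vowel of *lohe* is /e/, which is a non-high vowel, so the suffix is -kor, giving *lohekor*.

ododiub, lohekor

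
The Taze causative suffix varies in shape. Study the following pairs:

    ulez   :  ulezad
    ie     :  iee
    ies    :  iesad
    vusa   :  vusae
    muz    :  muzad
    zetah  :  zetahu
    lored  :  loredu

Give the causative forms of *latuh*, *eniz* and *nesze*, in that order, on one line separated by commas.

Looking at the final sound of each stem: -ad when the stem ends in a sibilant (*ulez*, *ies*, *muz*); -u when the stem ends in a non-sibilant consonant (*zetah*, *lored*); -e when the stem ends in a vowel (*ie*, *vusa*).
*latuh* — final sound /h/ (a non-sibilant consonant) → -u → *latuhu*.
The final sound of *eniz* is /z/, which is a sibilant, so the suffix is -ad, giving *enizad*.
Since the final sound of *nesze* is /e/ (a vowel), it takes -e, giving *neszee*.

latuhu, enizad, neszee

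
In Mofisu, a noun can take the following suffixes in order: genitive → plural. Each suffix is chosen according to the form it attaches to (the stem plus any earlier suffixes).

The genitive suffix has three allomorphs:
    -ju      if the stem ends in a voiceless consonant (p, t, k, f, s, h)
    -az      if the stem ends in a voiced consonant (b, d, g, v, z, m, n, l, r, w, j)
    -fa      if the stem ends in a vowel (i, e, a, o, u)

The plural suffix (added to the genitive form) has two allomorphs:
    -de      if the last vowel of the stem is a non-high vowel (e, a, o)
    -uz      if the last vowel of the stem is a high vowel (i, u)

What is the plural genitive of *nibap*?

*nibap* — final sound /p/ (a voiceless consonant) → -ju → *nibapju*.
The last vowel of the genitive form *nibapju* is /u/, which is a high vowel, so the plural suffix is -uz, giving *nibapjuuz*.

nibapjuuz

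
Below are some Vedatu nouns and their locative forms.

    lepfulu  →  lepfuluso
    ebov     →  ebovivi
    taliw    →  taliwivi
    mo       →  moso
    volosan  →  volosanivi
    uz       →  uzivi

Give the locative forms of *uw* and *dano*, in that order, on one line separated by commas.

The suffix is conditioned by the final sound: -ivi when the stem ends in a consonant (*ebov*, *taliw*, *volosan*, *uz*); -so when the stem ends in a vowel (*lepfulu*, *mo*).
*uw* — final sound /w/ (a consonant) → -ivi → *uwivi*.
Since the final sound of *dano* is /o/ (a vowel), it takes -so, giving *danoso*.

uwivi, danoso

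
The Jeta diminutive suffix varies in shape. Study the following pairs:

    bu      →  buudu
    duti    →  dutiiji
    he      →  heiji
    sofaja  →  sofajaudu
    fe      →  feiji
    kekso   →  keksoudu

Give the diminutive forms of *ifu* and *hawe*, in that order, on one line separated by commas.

ifuudu, haweiji

The pattern is front/back vowel harmony: -iji when the last vowel of the stem is a front vowel (*duti*, *he*, *fe*); -udu when the last vowel of the stem is a back vowel (*bu*, *sofaja*, *kekso*).
*ifu* — last vowel /u/ (a back vowel) → -udu → *ifuudu*.
*hawe* — last vowel /e/ (a front vowel) → -iji → *haweiji*.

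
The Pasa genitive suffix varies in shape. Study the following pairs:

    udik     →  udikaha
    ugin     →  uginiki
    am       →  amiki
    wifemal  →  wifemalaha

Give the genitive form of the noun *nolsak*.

nolsakaha

The suffix is conditioned by the final consonant: -iki when the stem ends in a nasal (*ugin*, *am*); -aha when the stem ends in a non-nasal consonant (*udik*, *wifemal*).
Since the final consonant of *nolsak* is /k/ (non-nasal), it takes -aha, giving *nolsakaha*.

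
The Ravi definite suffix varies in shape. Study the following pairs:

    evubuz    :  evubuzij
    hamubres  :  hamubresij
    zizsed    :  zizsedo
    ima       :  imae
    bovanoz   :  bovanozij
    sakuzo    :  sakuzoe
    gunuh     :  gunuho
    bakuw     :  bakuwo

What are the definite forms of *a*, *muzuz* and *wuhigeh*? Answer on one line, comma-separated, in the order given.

The pattern is sibilance of the final sound: -ij when the stem ends in a sibilant (*evubuz*, *hamubres*, *bovanoz*); -o when the stem ends in a non-sibilant consonant (*zizsed*, *gunuh*, *bakuw*); -e when the stem ends in a vowel (*ima*, *sakuzo*).
Since the final sound of *a* is /a/ (a vowel), it takes -e, giving *ae*.
*muzuz*: final sound = /z/, a sibilant → -ij → *muzuzij*.
Since the final sound of *wuhigeh* is /h/ (a non-sibilant consonant), it takes -o, giving *wuhigeho*.

ae, muzuzij, wuhigeho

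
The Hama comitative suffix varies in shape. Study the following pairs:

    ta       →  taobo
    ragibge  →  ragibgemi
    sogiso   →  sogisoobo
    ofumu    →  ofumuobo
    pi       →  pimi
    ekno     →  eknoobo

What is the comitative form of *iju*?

ijuobo

Looking at the last vowel of each stem: -mi when the last vowel of the stem is a front vowel (*ragibge*, *pi*); -obo when the last vowel of the stem is a back vowel (*ta*, *sogiso*, *ofumu*, *ekno*).
*iju* — last vowel /u/ (a back vowel) → -obo → *ijuobo*.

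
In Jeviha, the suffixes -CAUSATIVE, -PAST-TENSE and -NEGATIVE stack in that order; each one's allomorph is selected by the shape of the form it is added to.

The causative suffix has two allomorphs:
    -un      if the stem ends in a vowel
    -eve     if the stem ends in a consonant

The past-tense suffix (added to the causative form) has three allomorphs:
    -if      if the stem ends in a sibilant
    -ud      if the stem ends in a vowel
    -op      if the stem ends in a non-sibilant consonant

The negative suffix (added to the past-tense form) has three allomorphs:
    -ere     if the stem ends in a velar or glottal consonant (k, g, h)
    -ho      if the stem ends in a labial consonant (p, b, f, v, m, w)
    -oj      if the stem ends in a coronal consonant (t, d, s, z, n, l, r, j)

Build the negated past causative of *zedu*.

*zedu* — final sound /u/ (a vowel) → -un → *zeduun*.
The causative form *zeduun*: final sound = /n/, a non-sibilant consonant → -op → *zeduunop*.
The past-tense form *zeduunop* — final consonant /p/ (labial) → -ho → *zeduunopho*.

zeduunopho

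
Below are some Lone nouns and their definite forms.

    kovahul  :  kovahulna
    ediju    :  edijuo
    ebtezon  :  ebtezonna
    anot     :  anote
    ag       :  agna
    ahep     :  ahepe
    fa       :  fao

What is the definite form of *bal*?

The alternation tracks the final sound of the stem — -e when the stem ends in a voiceless consonant (*anot*, *ahep*); -na when the stem ends in a voiced consonant (*kovahul*, *ebtezon*, *ag*); -o when the stem ends in a vowel (*ediju*, *fa*).
*bal* — final sound /l/ (a voiced consonant) → -na → *balna*.

balna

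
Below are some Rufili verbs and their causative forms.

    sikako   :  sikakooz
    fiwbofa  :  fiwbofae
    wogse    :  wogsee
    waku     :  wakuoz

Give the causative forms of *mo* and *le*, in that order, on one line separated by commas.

mooz, lee

The alternation tracks the last vowel of the stem — -oz when the last vowel of the stem is a rounded vowel (*sikako*, *waku*); -e when the last vowel of the stem is an unrounded vowel (*fiwbofa*, *wogse*).
*mo* — last vowel /o/ (a rounded vowel) → -oz → *mooz*.
Since the last vowel of *le* is /e/ (an unrounded vowel), it takes -e, giving *lee*.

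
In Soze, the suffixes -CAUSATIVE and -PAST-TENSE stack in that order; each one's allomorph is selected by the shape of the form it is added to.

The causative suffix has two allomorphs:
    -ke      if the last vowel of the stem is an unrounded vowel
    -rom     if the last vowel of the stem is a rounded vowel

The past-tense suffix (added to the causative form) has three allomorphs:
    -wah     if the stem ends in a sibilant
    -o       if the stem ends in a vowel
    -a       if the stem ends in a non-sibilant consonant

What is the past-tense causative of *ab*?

The last vowel of *ab* is /a/, which is an unrounded vowel, so the causative suffix is -ke, giving *abke*.
Since the final sound of the causative form *abke* is /e/ (a vowel), it takes -o, giving *abkeo*.

abkeo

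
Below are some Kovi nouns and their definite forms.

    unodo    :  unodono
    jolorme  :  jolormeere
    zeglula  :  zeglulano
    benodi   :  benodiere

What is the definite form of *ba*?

The pattern is front/back vowel harmony: -ere when the last vowel of the stem is a front vowel (*jolorme*, *benodi*); -no when the last vowel of the stem is a back vowel (*unodo*, *zeglula*).
Since the last vowel of *ba* is /a/ (a back vowel), it takes -no, giving *bano*.

bano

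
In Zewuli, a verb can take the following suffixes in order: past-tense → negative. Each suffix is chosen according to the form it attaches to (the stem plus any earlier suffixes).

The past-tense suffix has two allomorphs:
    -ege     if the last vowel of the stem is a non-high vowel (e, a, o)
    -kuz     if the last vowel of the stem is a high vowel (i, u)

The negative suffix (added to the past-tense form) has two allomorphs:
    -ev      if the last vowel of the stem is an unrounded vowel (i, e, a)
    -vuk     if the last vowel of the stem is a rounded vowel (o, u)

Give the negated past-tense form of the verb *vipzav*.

The last vowel of *vipzav* is /a/, which is a non-high vowel, so the past-tense suffix is -ege, giving *vipzavege*.
Since the last vowel of the past-tense form *vipzavege* is /e/ (an unrounded vowel), it takes -ev, giving *vipzavegeev*.

vipzavegeev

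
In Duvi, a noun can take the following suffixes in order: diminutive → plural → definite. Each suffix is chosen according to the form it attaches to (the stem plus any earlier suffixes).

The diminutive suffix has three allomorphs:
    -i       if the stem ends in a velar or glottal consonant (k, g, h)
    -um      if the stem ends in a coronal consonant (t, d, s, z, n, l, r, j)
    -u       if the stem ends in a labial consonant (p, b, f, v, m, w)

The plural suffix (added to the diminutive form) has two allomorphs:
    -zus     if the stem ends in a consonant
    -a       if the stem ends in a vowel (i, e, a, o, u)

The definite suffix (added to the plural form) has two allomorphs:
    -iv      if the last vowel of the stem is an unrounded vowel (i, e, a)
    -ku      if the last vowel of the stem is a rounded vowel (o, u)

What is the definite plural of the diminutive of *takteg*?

The final consonant of *takteg* is /g/, which is velar/glottal, so the diminutive suffix is -i, giving *taktegi*.
The diminutive form *taktegi*: final sound = /i/, a vowel → -a → *taktegia*.
The last vowel of the plural form *taktegia* is /a/, which is an unrounded vowel, so the definite suffix is -iv, giving *taktegiaiv*.

taktegiaiv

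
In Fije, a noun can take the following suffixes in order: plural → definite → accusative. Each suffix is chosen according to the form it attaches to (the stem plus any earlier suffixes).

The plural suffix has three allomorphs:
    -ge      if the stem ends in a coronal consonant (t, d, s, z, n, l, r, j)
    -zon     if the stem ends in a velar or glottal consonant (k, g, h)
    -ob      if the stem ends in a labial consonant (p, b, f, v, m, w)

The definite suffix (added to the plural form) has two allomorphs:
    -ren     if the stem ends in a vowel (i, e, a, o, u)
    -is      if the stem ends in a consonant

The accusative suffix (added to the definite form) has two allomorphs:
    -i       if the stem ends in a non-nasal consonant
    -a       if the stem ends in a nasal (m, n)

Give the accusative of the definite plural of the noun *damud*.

damudgerena

The final consonant of *damud* is /d/, which is coronal, so the plural suffix is -ge, giving *damudge*.
Since the final sound of the plural form *damudge* is /e/ (a vowel), it takes -ren, giving *damudgeren*.
Since the final consonant of the definite form *damudgeren* is /n/ (a nasal), it takes -a, giving *damudgerena*.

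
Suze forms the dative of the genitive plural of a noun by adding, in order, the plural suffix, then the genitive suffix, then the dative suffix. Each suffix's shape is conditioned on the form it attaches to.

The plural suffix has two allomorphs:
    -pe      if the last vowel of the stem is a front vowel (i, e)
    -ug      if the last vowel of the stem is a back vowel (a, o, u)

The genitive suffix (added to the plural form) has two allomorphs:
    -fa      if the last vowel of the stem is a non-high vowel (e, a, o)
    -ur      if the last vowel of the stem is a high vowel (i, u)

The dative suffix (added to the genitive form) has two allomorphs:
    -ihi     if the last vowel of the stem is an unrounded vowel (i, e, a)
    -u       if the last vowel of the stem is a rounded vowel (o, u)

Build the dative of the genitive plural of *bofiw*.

bofiwpefaihi

Since the last vowel of *bofiw* is /i/ (a front vowel), it takes -pe, giving *bofiwpe*.
The last vowel of the plural form *bofiwpe* is /e/, which is a non-high vowel, so the genitive suffix is -fa, giving *bofiwpefa*.
The last vowel of the genitive form *bofiwpefa* is /a/, which is an unrounded vowel, so the dative suffix is -ihi, giving *bofiwpefaihi*.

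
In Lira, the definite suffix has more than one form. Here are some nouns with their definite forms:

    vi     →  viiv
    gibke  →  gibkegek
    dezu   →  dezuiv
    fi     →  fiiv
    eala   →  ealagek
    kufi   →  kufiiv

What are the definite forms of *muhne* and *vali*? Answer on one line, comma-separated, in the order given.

muhnegek, valiiv

The alternation tracks the last vowel of the stem — -iv when the last vowel of the stem is a high vowel (*vi*, *dezu*, *fi*, *kufi*); -gek when the last vowel of the stem is a non-high vowel (*gibke*, *eala*).
The last vowel of *muhne* is /e/, which is a non-high vowel, so the suffix is -gek, giving *muhnegek*.
*vali* — last vowel /i/ (a high vowel) → -iv → *valiiv*.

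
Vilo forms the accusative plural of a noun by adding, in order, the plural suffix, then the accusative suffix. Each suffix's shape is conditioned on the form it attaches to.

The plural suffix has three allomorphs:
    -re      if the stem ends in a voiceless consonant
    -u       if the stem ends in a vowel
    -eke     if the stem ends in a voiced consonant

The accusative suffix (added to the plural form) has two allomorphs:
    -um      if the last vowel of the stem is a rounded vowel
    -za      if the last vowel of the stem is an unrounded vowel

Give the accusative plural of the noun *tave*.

*tave*: final sound = /e/, a vowel → -u → *taveu*.
The last vowel of the plural form *taveu* is /u/, which is a rounded vowel, so the accusative suffix is -um, giving *taveuum*.

taveuum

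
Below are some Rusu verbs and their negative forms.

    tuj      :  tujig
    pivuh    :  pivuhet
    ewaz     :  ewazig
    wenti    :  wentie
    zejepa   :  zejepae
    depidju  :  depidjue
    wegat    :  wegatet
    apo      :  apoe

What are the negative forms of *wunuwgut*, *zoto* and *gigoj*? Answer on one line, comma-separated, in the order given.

The suffix is conditioned by the final sound: -et when the stem ends in a voiceless consonant (*pivuh*, *wegat*); -ig when the stem ends in a voiced consonant (*tuj*, *ewaz*); -e when the stem ends in a vowel (*wenti*, *zejepa*, *depidju*, *apo*).
The final sound of *wunuwgut* is /t/, which is a voiceless consonant, so the suffix is -et, giving *wunuwgutet*.
*zoto*: final sound = /o/, a vowel → -e → *zotoe*.
The final sound of *gigoj* is /j/, which is a voiced consonant, so the suffix is -ig, giving *gigojig*.

wunuwgutet, zotoe, gigojig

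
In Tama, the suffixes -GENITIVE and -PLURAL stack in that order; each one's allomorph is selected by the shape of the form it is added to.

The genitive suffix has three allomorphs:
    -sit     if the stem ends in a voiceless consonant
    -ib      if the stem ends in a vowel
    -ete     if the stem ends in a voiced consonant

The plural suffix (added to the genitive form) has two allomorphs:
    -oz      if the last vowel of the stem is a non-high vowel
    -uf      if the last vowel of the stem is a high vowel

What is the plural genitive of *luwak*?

luwaksituf

The final sound of *luwak* is /k/, which is a voiceless consonant, so the genitive suffix is -sit, giving *luwaksit*.
The genitive form *luwaksit*: last vowel = /i/, a high vowel → -uf → *luwaksituf*.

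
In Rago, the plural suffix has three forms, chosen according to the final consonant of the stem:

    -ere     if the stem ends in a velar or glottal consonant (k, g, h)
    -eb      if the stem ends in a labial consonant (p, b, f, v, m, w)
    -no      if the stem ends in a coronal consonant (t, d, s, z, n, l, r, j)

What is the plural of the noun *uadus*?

The final consonant of *uadus* is /s/, which is coronal, so the suffix is -no, giving *uadusno*.

uadusno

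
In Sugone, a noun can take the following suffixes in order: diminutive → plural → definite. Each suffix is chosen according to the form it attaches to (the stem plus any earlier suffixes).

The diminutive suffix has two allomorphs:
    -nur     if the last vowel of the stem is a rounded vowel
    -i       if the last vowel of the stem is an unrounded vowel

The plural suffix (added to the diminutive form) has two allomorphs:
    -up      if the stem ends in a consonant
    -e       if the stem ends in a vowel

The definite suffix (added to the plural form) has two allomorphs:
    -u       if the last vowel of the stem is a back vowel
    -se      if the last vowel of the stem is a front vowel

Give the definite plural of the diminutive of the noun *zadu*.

*zadu* — last vowel /u/ (a rounded vowel) → -nur → *zadunur*.
The diminutive form *zadunur*: final sound = /r/, a consonant → -up → *zadunurup*.
The plural form *zadunurup*: last vowel = /u/, a back vowel → -u → *zadunurupu*.

zadunurupu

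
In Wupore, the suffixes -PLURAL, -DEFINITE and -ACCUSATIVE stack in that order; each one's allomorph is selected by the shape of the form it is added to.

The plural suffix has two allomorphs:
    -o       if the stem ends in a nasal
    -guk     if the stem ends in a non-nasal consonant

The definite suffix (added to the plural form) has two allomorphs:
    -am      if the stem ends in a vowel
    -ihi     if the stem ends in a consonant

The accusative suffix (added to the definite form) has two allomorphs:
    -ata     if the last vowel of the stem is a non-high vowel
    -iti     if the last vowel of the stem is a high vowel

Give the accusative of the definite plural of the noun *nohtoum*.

Since the final consonant of *nohtoum* is /m/ (a nasal), it takes -o, giving *nohtoumo*.
Since the final sound of the plural form *nohtoumo* is /o/ (a vowel), it takes -am, giving *nohtoumoam*.
Since the last vowel of the definite form *nohtoumoam* is /a/ (a non-high vowel), it takes -ata, giving *nohtoumoamata*.

nohtoumoamata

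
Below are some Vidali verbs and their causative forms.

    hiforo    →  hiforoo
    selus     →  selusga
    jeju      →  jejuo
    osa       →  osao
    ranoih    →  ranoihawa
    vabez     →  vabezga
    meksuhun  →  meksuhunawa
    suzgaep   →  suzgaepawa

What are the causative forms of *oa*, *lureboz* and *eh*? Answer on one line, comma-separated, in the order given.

oao, lurebozga, ehawa

The suffix is conditioned by the final sound: -ga when the stem ends in a sibilant (*selus*, *vabez*); -awa when the stem ends in a non-sibilant consonant (*ranoih*, *meksuhun*, *suzgaep*); -o when the stem ends in a vowel (*hiforo*, *jeju*, *osa*).
Since the final sound of *oa* is /a/ (a vowel), it takes -o, giving *oao*.
The final sound of *lureboz* is /z/, which is a sibilant, so the suffix is -ga, giving *lurebozga*.
Since the final sound of *eh* is /h/ (a non-sibilant consonant), it takes -awa, giving *ehawa*.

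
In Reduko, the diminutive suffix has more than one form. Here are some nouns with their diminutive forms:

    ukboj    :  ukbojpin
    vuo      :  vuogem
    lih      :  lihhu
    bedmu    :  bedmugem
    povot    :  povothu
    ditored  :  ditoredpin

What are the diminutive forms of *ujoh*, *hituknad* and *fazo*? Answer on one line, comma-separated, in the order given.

ujohhu, hituknadpin, fazogem

Looking at the final sound of each stem: -hu when the stem ends in a voiceless consonant (*lih*, *povot*); -pin when the stem ends in a voiced consonant (*ukboj*, *ditored*); -gem when the stem ends in a vowel (*vuo*, *bedmu*).
The final sound of *ujoh* is /h/, which is a voiceless consonant, so the suffix is -hu, giving *ujohhu*.
Since the final sound of *hituknad* is /d/ (a voiced consonant), it takes -pin, giving *hituknadpin*.
*fazo*: final sound = /o/, a vowel → -gem → *fazogem*.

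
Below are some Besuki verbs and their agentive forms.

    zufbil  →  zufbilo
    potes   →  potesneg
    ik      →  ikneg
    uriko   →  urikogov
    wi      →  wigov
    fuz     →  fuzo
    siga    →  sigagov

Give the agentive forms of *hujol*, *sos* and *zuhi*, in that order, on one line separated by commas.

hujolo, sosneg, zuhigov

The suffix is conditioned by the final sound: -neg when the stem ends in a voiceless consonant (*potes*, *ik*); -o when the stem ends in a voiced consonant (*zufbil*, *fuz*); -gov when the stem ends in a vowel (*uriko*, *wi*, *siga*).
Since the final sound of *hujol* is /l/ (a voiced consonant), it takes -o, giving *hujolo*.
The final sound of *sos* is /s/, which is a voiceless consonant, so the suffix is -neg, giving *sosneg*.
*zuhi* — final sound /i/ (a vowel) → -gov → *zuhigov*.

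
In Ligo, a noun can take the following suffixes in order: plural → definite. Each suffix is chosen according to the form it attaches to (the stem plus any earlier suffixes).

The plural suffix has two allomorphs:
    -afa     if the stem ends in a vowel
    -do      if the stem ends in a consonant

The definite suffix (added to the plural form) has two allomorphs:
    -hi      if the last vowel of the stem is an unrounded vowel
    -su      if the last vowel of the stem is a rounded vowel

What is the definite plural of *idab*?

The final sound of *idab* is /b/, which is a consonant, so the plural suffix is -do, giving *idabdo*.
The plural form *idabdo* — last vowel /o/ (a rounded vowel) → -su → *idabdosu*.

idabdosu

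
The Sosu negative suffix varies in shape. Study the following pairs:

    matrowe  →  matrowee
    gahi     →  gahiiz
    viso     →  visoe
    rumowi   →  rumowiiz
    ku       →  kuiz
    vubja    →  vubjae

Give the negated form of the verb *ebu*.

The alternation tracks the last vowel of the stem — -iz when the last vowel of the stem is a high vowel (*gahi*, *rumowi*, *ku*); -e when the last vowel of the stem is a non-high vowel (*matrowe*, *viso*, *vubja*).
The last vowel of *ebu* is /u/, which is a high vowel, so the suffix is -iz, giving *ebuiz*.

ebuiz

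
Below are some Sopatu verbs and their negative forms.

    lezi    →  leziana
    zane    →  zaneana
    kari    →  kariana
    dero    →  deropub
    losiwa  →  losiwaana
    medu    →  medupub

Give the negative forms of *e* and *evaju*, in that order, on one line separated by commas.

The alternation tracks the last vowel of the stem — -pub when the last vowel of the stem is a rounded vowel (*dero*, *medu*); -ana when the last vowel of the stem is an unrounded vowel (*lezi*, *zane*, *kari*, *losiwa*).
*e* — last vowel /e/ (an unrounded vowel) → -ana → *eana*.
Since the last vowel of *evaju* is /u/ (a rounded vowel), it takes -pub, giving *evajupub*.

eana, evajupub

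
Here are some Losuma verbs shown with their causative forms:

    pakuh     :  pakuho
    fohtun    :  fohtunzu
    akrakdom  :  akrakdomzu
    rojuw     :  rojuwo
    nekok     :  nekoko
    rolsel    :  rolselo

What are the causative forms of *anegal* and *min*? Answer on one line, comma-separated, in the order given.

Looking at the final consonant of each stem: -zu when the stem ends in a nasal (*fohtun*, *akrakdom*); -o when the stem ends in a non-nasal consonant (*pakuh*, *rojuw*, *nekok*, *rolsel*).
Since the final consonant of *anegal* is /l/ (non-nasal), it takes -o, giving *anegalo*.
Since the final consonant of *min* is /n/ (a nasal), it takes -zu, giving *minzu*.

anegalo, minzu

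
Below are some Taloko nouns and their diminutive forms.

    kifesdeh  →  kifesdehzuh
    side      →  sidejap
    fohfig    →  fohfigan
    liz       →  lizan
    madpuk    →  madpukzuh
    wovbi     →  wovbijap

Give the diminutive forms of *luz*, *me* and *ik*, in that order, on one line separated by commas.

luzan, mejap, ikzuh

The pattern is voicing of the final sound: -zuh when the stem ends in a voiceless consonant (*kifesdeh*, *madpuk*); -an when the stem ends in a voiced consonant (*fohfig*, *liz*); -jap when the stem ends in a vowel (*side*, *wovbi*).
Since the final sound of *luz* is /z/ (a voiced consonant), it takes -an, giving *luzan*.
Since the final sound of *me* is /e/ (a vowel), it takes -jap, giving *mejap*.
The final sound of *ik* is /k/, which is a voiceless consonant, so the suffix is -zuh, giving *ikzuh*.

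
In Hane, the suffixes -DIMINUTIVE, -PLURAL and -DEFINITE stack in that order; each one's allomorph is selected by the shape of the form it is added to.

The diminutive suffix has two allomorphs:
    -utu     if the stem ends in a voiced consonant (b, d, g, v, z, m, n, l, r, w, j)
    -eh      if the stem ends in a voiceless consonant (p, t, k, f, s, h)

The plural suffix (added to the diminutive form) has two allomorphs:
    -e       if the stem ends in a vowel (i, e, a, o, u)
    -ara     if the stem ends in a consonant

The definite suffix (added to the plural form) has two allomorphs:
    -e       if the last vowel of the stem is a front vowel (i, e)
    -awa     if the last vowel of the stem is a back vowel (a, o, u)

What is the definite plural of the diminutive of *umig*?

umigutuee

The final consonant of *umig* is /g/, which is voiced, so the diminutive suffix is -utu, giving *umigutu*.
The diminutive form *umigutu* — final sound /u/ (a vowel) → -e → *umigutue*.
The plural form *umigutue*: last vowel = /e/, a front vowel → -e → *umigutuee*.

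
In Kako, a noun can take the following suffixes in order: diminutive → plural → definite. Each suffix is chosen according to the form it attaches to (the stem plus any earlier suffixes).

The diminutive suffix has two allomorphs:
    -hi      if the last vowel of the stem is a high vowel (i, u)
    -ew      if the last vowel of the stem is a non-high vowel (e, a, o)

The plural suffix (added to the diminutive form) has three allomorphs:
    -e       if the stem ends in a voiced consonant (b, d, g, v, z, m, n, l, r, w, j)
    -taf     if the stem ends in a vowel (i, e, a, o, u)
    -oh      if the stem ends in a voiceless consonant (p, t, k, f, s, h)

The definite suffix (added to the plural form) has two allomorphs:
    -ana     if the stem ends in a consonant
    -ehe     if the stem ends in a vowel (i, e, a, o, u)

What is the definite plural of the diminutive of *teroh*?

The last vowel of *teroh* is /o/, which is a non-high vowel, so the diminutive suffix is -ew, giving *terohew*.
The diminutive form *terohew*: final sound = /w/, a voiced consonant → -e → *terohewe*.
The final sound of the plural form *terohewe* is /e/, which is a vowel, so the definite suffix is -ehe, giving *teroheweehe*.

teroheweehe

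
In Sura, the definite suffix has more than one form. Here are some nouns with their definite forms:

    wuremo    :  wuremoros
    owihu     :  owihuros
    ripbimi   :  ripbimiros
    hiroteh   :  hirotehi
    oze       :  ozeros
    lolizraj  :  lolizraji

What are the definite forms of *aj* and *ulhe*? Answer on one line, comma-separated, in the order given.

aji, ulheros

The suffix is conditioned by the final sound: -i when the stem ends in a consonant (*hiroteh*, *lolizraj*); -ros when the stem ends in a vowel (*wuremo*, *owihu*, *ripbimi*, *oze*).
*aj* — final sound /j/ (a consonant) → -i → *aji*.
The final sound of *ulhe* is /e/, which is a vowel, so the suffix is -ros, giving *ulheros*.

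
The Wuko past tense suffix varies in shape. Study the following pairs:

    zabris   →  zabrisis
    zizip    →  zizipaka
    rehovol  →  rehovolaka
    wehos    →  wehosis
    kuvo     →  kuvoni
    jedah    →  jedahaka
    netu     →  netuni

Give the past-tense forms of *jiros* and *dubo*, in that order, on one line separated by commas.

jirosis, duboni

The alternation tracks the final sound of the stem — -is when the stem ends in a sibilant (*zabris*, *wehos*); -aka when the stem ends in a non-sibilant consonant (*zizip*, *rehovol*, *jedah*); -ni when the stem ends in a vowel (*kuvo*, *netu*).
*jiros*: final sound = /s/, a sibilant → -is → *jirosis*.
*dubo*: final sound = /o/, a vowel → -ni → *duboni*.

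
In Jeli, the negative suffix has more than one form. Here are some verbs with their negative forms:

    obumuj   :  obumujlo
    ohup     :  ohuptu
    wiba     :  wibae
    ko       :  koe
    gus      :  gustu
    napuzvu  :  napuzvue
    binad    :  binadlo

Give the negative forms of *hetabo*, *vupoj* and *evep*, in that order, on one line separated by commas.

hetaboe, vupojlo, eveptu

Looking at the final sound of each stem: -tu when the stem ends in a voiceless consonant (*ohup*, *gus*); -lo when the stem ends in a voiced consonant (*obumuj*, *binad*); -e when the stem ends in a vowel (*wiba*, *ko*, *napuzvu*).
*hetabo*: final sound = /o/, a vowel → -e → *hetaboe*.
*vupoj* — final sound /j/ (a voiced consonant) → -lo → *vupojlo*.
Since the final sound of *evep* is /p/ (a voiceless consonant), it takes -tu, giving *eveptu*.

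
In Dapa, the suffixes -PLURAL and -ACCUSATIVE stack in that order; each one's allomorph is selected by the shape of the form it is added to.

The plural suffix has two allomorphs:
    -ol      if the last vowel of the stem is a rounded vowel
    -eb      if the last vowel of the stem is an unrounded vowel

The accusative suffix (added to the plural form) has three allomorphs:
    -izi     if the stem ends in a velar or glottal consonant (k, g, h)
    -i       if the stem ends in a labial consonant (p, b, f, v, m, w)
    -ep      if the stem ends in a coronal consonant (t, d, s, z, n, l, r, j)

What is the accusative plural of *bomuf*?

bomufolep

The last vowel of *bomuf* is /u/, which is a rounded vowel, so the plural suffix is -ol, giving *bomufol*.
The final consonant of the plural form *bomufol* is /l/, which is coronal, so the accusative suffix is -ep, giving *bomufolep*.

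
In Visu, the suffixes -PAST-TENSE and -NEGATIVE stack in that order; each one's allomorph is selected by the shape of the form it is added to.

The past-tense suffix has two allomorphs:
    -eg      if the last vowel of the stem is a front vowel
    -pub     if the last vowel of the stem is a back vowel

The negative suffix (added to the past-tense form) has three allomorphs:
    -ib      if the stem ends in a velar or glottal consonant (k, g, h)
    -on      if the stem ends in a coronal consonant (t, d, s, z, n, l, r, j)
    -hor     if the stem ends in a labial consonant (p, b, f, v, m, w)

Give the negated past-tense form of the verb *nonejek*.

nonejekegib

*nonejek*: last vowel = /e/, a front vowel → -eg → *nonejekeg*.
Since the final consonant of the past-tense form *nonejekeg* is /g/ (velar/glottal), it takes -ib, giving *nonejekegib*.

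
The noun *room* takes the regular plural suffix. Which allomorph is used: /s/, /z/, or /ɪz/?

/z/

The stem *room* ends in a voiced non-sibilant sound.
The plural suffix surfaces as /ɪz/ after sibilants, /s/ after other voiceless consonants, and /z/ after other voiced sounds.
So the plural -s on *room* is pronounced /z/.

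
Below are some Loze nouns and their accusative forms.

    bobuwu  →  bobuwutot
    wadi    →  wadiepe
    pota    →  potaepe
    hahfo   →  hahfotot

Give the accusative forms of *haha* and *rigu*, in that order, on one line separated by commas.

Looking at the last vowel of each stem: -tot when the last vowel of the stem is a rounded vowel (*bobuwu*, *hahfo*); -epe when the last vowel of the stem is an unrounded vowel (*wadi*, *pota*).
*haha* — last vowel /a/ (an unrounded vowel) → -epe → *hahaepe*.
*rigu* — last vowel /u/ (a rounded vowel) → -tot → *rigutot*.

hahaepe, rigutot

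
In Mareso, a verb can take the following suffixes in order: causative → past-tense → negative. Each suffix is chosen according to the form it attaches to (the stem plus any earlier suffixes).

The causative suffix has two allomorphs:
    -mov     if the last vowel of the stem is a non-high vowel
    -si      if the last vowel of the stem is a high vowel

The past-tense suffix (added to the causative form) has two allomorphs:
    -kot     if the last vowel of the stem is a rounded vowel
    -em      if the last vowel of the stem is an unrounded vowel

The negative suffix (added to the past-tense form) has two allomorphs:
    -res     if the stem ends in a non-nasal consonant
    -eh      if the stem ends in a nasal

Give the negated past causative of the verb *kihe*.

kihemovkotres

Since the last vowel of *kihe* is /e/ (a non-high vowel), it takes -mov, giving *kihemov*.
Since the last vowel of the causative form *kihemov* is /o/ (a rounded vowel), it takes -kot, giving *kihemovkot*.
The past-tense form *kihemovkot* — final consonant /t/ (non-nasal) → -res → *kihemovkotres*.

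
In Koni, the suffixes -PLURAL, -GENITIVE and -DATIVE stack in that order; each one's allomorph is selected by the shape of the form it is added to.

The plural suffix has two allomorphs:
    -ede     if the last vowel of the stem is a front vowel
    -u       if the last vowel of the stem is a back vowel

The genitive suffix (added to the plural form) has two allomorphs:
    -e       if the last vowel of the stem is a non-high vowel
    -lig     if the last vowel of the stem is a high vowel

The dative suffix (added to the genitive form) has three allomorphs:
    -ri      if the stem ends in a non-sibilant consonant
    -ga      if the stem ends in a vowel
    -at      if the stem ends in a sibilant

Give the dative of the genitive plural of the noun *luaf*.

*luaf*: last vowel = /a/, a back vowel → -u → *luafu*.
The last vowel of the plural form *luafu* is /u/, which is a high vowel, so the genitive suffix is -lig, giving *luafulig*.
Since the final sound of the genitive form *luafulig* is /g/ (a non-sibilant consonant), it takes -ri, giving *luafuligri*.

luafuligri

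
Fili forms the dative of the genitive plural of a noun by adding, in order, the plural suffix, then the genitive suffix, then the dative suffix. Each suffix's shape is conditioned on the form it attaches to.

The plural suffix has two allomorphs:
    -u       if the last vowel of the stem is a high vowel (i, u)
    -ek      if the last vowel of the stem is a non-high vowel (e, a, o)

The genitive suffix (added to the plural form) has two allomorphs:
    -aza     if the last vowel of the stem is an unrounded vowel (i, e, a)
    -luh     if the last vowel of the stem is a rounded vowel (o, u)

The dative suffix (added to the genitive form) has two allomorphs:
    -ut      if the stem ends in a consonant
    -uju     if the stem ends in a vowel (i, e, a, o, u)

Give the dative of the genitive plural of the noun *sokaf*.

*sokaf*: last vowel = /a/, a non-high vowel → -ek → *sokafek*.
The plural form *sokafek* — last vowel /e/ (an unrounded vowel) → -aza → *sokafekaza*.
The genitive form *sokafekaza* — final sound /a/ (a vowel) → -uju → *sokafekazauju*.

sokafekazauju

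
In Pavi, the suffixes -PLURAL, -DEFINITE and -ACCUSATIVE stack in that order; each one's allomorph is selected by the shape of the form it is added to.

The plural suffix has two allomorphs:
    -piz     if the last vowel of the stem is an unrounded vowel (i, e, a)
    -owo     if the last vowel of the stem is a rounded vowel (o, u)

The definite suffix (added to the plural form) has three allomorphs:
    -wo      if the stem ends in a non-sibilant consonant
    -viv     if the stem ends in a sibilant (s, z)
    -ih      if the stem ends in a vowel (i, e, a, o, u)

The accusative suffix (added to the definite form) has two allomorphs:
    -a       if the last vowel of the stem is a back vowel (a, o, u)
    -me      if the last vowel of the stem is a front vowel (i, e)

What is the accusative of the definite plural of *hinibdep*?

*hinibdep* — last vowel /e/ (an unrounded vowel) → -piz → *hinibdeppiz*.
The final sound of the plural form *hinibdeppiz* is /z/, which is a sibilant, so the definite suffix is -viv, giving *hinibdeppizviv*.
The definite form *hinibdeppizviv* — last vowel /i/ (a front vowel) → -me → *hinibdeppizvivme*.

hinibdeppizvivme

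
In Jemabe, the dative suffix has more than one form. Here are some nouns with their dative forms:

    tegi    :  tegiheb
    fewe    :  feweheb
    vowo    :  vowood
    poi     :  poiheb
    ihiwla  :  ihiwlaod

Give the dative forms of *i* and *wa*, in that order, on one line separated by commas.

Looking at the last vowel of each stem: -heb when the last vowel of the stem is a front vowel (*tegi*, *fewe*, *poi*); -od when the last vowel of the stem is a back vowel (*vowo*, *ihiwla*).
Since the last vowel of *i* is /i/ (a front vowel), it takes -heb, giving *iheb*.
*wa*: last vowel = /a/, a back vowel → -od → *waod*.

iheb, waod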